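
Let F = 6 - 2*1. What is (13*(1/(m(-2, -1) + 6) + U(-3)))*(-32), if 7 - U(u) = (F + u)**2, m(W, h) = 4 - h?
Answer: -27872/11 ≈ -2533.8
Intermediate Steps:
F = 4 (F = 6 - 2 = 4)
U(u) = 7 - (4 + u)**2
(13*(1/(m(-2, -1) + 6) + U(-3)))*(-32) = (13*(1/((4 - 1*(-1)) + 6) + (7 - (4 - 3)**2)))*(-32) = (13*(1/((4 + 1) + 6) + (7 - 1*1**2)))*(-32) = (13*(1/(5 + 6) + (7 - 1*1)))*(-32) = (13*(1/11 + (7 - 1)))*(-32) = (13*(1/11 + 6))*(-32) = (13*(67/11))*(-32) = (871/11)*(-32) = -27872/11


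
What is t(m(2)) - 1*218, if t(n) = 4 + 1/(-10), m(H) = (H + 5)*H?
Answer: -2141/10 ≈ -214.10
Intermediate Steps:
m(H) = H*(5 + H) (m(H) = (5 + H)*H = H*(5 + H))
t(n) = 39/10 (t(n) = 4 - ⅒ = 39/10)
t(m(2)) - 1*218 = 39/10 - 1*218 = 39/10 - 218 = -2141/10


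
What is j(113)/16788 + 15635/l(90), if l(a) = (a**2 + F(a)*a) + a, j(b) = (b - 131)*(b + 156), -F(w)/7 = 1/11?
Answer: 40901981/25030908 ≈ 1.6341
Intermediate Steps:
F(w) = -7/11
j(b) = (-131 + b)*(156 + b)
l(a) = a**2 + 4*a/11 (l(a) = (a**2 - 7*a/11) + a = a**2 + 4*a/11)
j(113)/16788 + 15635/l(90) = (-20436 + 113**2 + 25*113)/16788 + 15635/(((1/11)*90*(4 + 11*90))) = (-20436 + 12769 + 2825)*(1/16788) + 15635/(((1/11)*90*(4 + 990))) = -4842*1/16788 + 15635/(((1/11)*90*994)) = -807/2798 + 15635/(89460/11) = -807/2798 + 15635*(11/89460) = -807/2798 + 34397/17892 = 40901981/25030908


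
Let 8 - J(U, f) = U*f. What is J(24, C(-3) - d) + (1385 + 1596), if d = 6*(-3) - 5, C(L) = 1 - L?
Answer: 2341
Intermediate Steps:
d = -23 (d = -18 - 5 = -23)
J(U, f) = 8 - U*f
J(24, C(-3) - d) + (1385 + 1596) = (8 - 1*24*((1 - 1*(-3)) - 1*(-23))) + (1385 + 1596) = (8 - 1*24*((1 + 3) + 23)) + 2981 = (8 - 1*24*(4 + 23)) + 2981 = (8 - 1*24*27) + 2981 = (8 - 648) + 2981 = -640 + 2981 = 2341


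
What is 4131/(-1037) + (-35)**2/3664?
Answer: -815627/223504 ≈ -3.6493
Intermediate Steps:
4131/(-1037) + (-35)**2/3664 = 4131*(-1/1037) + 1225*(1/3664) = -243/61 + 1225/3664 = -815627/223504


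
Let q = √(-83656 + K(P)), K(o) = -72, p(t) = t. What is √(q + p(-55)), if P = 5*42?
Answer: √(-55 + 4*I*√5233) ≈ 10.944 + 13.22*I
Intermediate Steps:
P = 210
q = 4*I*√5233 (q = √(-83656 - 72) = √(-83728) = 4*I*√5233 ≈ 289.36*I)
√(q + p(-55)) = √(4*I*√5233 - 55) = √(-55 + 4*I*√5233)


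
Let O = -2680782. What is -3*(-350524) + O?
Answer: -1629210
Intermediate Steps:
-3*(-350524) + O = -3*(-350524) - 2680782 = 1051572 - 2680782 = -1629210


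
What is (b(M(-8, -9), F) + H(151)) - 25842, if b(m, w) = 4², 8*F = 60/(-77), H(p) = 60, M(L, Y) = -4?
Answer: -25766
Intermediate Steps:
F = -15/154 (F = (60/(-77))/8 = (60*(-1/77))/8 = (⅛)*(-60/77) = -15/154 ≈ -0.097403)
b(m, w) = 16
(b(M(-8, -9), F) + H(151)) - 25842 = (16 + 60) - 25842 = 76 - 25842 = -25766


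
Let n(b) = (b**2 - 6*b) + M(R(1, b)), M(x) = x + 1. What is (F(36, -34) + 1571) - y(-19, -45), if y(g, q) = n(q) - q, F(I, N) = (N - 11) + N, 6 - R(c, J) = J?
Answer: -900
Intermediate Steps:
R(c, J) = 6 - J
M(x) = 1 + x
F(I, N) = -11 + 2*N (F(I, N) = (-11 + N) + N = -11 + 2*N)
n(b) = 7 + b**2 - 7*b (n(b) = (b**2 - 6*b) + (1 + (6 - b)) = (b**2 - 6*b) + (7 - b) = 7 + b**2 - 7*b)
y(g, q) = 7 + q**2 - 8*q (y(g, q) = (7 + q**2 - 7*q) - q = 7 + q**2 - 8*q)
(F(36, -34) + 1571) - y(-19, -45) = ((-11 + 2*(-34)) + 1571) - (7 + (-45)**2 - 8*(-45)) = ((-11 - 68) + 1571) - (7 + 2025 + 360) = (-79 + 1571) - 1*2392 = 1492 - 2392 = -900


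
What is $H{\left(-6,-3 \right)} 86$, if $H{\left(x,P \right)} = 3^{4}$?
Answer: $6966$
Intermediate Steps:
$H{\left(x,P \right)} = 81$
$H{\left(-6,-3 \right)} 86 = 81 \cdot 86 = 6966$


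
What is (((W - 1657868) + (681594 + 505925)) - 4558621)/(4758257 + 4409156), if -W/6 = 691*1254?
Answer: -10228054/9167413 ≈ -1.1157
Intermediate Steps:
W = -5199084 (W = -4146*1254 = -6*866514 = -5199084)
(((W - 1657868) + (681594 + 505925)) - 4558621)/(4758257 + 4409156) = (((-5199084 - 1657868) + (681594 + 505925)) - 4558621)/(4758257 + 4409156) = ((-6856952 + 1187519) - 4558621)/9167413 = (-5669433 - 4558621)*(1/9167413) = -10228054*1/9167413 = -10228054/9167413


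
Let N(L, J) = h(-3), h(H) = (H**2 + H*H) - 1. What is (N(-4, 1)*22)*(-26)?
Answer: -9724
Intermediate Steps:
h(H) = -1 + 2*H**2 (h(H) = (H**2 + H**2) - 1 = 2*H**2 - 1 = -1 + 2*H**2)
N(L, J) = 17 (N(L, J) = -1 + 2*(-3)**2 = -1 + 2*9 = -1 + 18 = 17)
(N(-4, 1)*22)*(-26) = (17*22)*(-26) = 374*(-26) = -9724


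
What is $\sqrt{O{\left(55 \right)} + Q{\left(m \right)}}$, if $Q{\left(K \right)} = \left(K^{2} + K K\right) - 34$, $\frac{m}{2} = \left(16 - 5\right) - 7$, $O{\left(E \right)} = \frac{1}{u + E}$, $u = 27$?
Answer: $\frac{\sqrt{632138}}{82} \approx 9.696$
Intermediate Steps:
$O{\left(E \right)} = \frac{1}{27 + E}$
$m = 8$ ($m = 2 \left(\left(16 - 5\right) - 7\right) = 2 \left(11 - 7\right) = 2 \cdot 4 = 8$)
$Q{\left(K \right)} = -34 + 2 K^{2}$ ($Q{\left(K \right)} = \left(K^{2} + K^{2}\right) - 34 = 2 K^{2} - 34 = -34 + 2 K^{2}$)
$\sqrt{O{\left(55 \right)} + Q{\left(m \right)}} = \sqrt{\frac{1}{27 + 55} - \left(34 - 2 \cdot 8^{2}\right)} = \sqrt{\frac{1}{82} + \left(-34 + 2 \cdot 64\right)} = \sqrt{\frac{1}{82} + \left(-34 + 128\right)} = \sqrt{\frac{1}{82} + 94} = \sqrt{\frac{7709}{82}} = \frac{\sqrt{632138}}{82}$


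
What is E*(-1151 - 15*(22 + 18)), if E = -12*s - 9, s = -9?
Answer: -173349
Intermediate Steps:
E = 99 (E = -12*(-9) - 9 = 108 - 9 = 99)
E*(-1151 - 15*(22 + 18)) = 99*(-1151 - 15*(22 + 18)) = 99*(-1151 - 15*40) = 99*(-1151 - 600) = 99*(-1751) = -173349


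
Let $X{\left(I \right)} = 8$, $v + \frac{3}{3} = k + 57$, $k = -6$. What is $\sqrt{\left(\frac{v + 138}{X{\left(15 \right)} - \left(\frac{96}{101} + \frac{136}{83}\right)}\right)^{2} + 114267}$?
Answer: $\frac{\sqrt{14849470213201}}{11340} \approx 339.81$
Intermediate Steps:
$v = 50$ ($v = -1 + \left(-6 + 57\right) = -1 + 51 = 50$)
$\sqrt{\left(\frac{v + 138}{X{\left(15 \right)} - \left(\frac{96}{101} + \frac{136}{83}\right)}\right)^{2} + 114267} = \sqrt{\left(\frac{50 + 138}{8 - \left(\frac{96}{101} + \frac{136}{83}\right)}\right)^{2} + 114267} = \sqrt{\left(\frac{188}{8 - \frac{21704}{8383}}\right)^{2} + 114267} = \sqrt{\left(\frac{188}{\frac{45360}{8383}}\right)^{2} + 114267} = \sqrt{\left(188 \cdot \frac{8383}{45360}\right)^{2} + 114267} = \sqrt{\left(\frac{394001}{11340}\right)^{2} + 114267} = \sqrt{\frac{155236788001}{128595600} + 114267} = \sqrt{\frac{14849470213201}{128595600}} = \frac{\sqrt{14849470213201}}{11340}$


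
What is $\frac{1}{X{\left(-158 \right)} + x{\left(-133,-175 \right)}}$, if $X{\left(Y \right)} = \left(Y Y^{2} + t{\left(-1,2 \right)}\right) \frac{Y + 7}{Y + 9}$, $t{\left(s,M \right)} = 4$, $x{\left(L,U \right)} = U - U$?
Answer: $- \frac{149}{595590508} \approx -2.5017 \cdot 10^{-7}$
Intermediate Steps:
$x{\left(L,U \right)} = 0$
$X{\left(Y \right)} = \frac{\left(4 + Y^{3}\right) \left(7 + Y\right)}{9 + Y}$ ($X{\left(Y \right)} = \left(Y Y^{2} + 4\right) \frac{Y + 7}{Y + 9} = \left(Y^{3} + 4\right) \frac{7 + Y}{9 + Y} = \left(4 + Y^{3}\right) \frac{7 + Y}{9 + Y} = \frac{\left(4 + Y^{3}\right) \left(7 + Y\right)}{9 + Y}$)
$\frac{1}{X{\left(-158 \right)} + x{\left(-133,-175 \right)}} = \frac{1}{\frac{28 + \left(-158\right)^{4} + 4 \left(-158\right) + 7 \left(-158\right)^{3}}{9 - 158} + 0} = \frac{1}{\frac{28 + 623201296 - 632 + 7 \left(-3944312\right)}{-149} + 0} = \frac{1}{- \frac{28 + 623201296 - 632 - 27610184}{149} + 0} = \frac{1}{\left(- \frac{1}{149}\right) 595590508 + 0} = \frac{1}{- \frac{595590508}{149} + 0} = \frac{1}{- \frac{595590508}{149}} = - \frac{149}{595590508}$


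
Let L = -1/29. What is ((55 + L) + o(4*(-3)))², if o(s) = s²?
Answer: 33292900/841 ≈ 39587.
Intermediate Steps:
L = -1/29 (L = -1*1/29 = -1/29 ≈ -0.034483)
((55 + L) + o(4*(-3)))² = ((55 - 1/29) + (4*(-3))²)² = (1594/29 + (-12)²)² = (1594/29 + 144)² = (5770/29)² = 33292900/841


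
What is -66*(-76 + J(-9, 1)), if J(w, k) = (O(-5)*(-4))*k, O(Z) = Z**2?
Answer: 11616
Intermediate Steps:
J(w, k) = -100*k (J(w, k) = ((-5)**2*(-4))*k = (25*(-4))*k = -100*k)
-66*(-76 + J(-9, 1)) = -66*(-76 - 100*1) = -66*(-76 - 100) = -66*(-176) = 11616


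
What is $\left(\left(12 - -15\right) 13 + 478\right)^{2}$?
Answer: $687241$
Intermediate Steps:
$\left(\left(12 - -15\right) 13 + 478\right)^{2} = \left(\left(12 + 15\right) 13 + 478\right)^{2} = \left(27 \cdot 13 + 478\right)^{2} = \left(351 + 478\right)^{2} = 829^{2} = 687241$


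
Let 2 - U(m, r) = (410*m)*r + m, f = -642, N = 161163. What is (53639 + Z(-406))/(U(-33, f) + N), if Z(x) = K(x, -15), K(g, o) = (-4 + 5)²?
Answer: -26820/4262531 ≈ -0.0062920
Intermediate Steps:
U(m, r) = 2 - m - 410*m*r (U(m, r) = 2 - ((410*m)*r + m) = 2 - (410*m*r + m) = 2 - (m + 410*m*r) = 2 + (-m - 410*m*r) = 2 - m - 410*m*r)
K(g, o) = 1 (K(g, o) = 1² = 1)
Z(x) = 1
(53639 + Z(-406))/(U(-33, f) + N) = (53639 + 1)/((2 - 1*(-33) - 410*(-33)*(-642)) + 161163) = 53640/((2 + 33 - 8686260) + 161163) = 53640/(-8686225 + 161163) = 53640/(-8525062) = 53640*(-1/8525062) = -26820/4262531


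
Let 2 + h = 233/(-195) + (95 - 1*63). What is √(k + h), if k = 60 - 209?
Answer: I*√4570410/195 ≈ 10.963*I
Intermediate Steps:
h = 5617/195 (h = -2 + (233/(-195) + (95 - 1*63)) = -2 + (233*(-1/195) + (95 - 63)) = -2 + (-233/195 + 32) = -2 + 6007/195 = 5617/195 ≈ 28.805)
k = -149
√(k + h) = √(-149 + 5617/195) = √(-23438/195) = I*√4570410/195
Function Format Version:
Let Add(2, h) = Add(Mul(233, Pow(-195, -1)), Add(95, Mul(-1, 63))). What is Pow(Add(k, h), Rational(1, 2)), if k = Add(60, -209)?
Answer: Mul(Rational(1, 195), I, Pow(4570410, Rational(1, 2))) ≈ Mul(10.963, I)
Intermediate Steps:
h = Rational(5617, 195) (h = Add(-2, Add(Mul(233, Pow(-195, -1)), Add(95, Mul(-1, 63)))) = Add(-2, Add(Mul(233, Rational(-1, 195)), Add(95, -63))) = Add(-2, Add(Rational(-233, 195), 32)) = Add(-2, Rational(6007, 195)) = Rational(5617, 195) ≈ 28.805)
k = -149
Pow(Add(k, h), Rational(1, 2)) = Pow(Add(-149, Rational(5617, 195)), Rational(1, 2)) = Pow(Rational(-23438, 195), Rational(1, 2)) = Mul(Rational(1, 195), I, Pow(4570410, Rational(1, 2)))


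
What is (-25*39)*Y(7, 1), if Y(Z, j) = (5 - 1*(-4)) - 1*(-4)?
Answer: -12675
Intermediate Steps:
Y(Z, j) = 13 (Y(Z, j) = (5 + 4) + 4 = 9 + 4 = 13)
(-25*39)*Y(7, 1) = -25*39*13 = -975*13 = -12675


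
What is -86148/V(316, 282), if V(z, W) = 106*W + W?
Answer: -14358/5029 ≈ -2.8550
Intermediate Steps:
V(z, W) = 107*W
-86148/V(316, 282) = -86148/(107*282) = -86148/30174 = -86148*1/30174 = -14358/5029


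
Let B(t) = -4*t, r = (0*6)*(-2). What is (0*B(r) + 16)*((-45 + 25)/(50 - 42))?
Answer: -40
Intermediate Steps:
r = 0 (r = 0*(-2) = 0)
(0*B(r) + 16)*((-45 + 25)/(50 - 42)) = (0*(-4*0) + 16)*((-45 + 25)/(50 - 42)) = (0*0 + 16)*(-20/8) = (0 + 16)*(-20*⅛) = 16*(-5/2) = -40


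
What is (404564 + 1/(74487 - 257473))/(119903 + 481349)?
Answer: 74029548103/110020698472 ≈ 0.67287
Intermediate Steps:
(404564 + 1/(74487 - 257473))/(119903 + 481349) = (404564 + 1/(-182986))/601252 = (404564 - 1/182986)*(1/601252) = (74029548103/182986)*(1/601252) = 74029548103/110020698472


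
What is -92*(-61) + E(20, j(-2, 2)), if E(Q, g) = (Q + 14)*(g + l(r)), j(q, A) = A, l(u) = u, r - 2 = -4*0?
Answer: 5748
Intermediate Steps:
r = 2 (r = 2 - 4*0 = 2 + 0 = 2)
E(Q, g) = (2 + g)*(14 + Q) (E(Q, g) = (Q + 14)*(g + 2) = (14 + Q)*(2 + g) = (2 + g)*(14 + Q))
-92*(-61) + E(20, j(-2, 2)) = -92*(-61) + (28 + 2*20 + 14*2 + 20*2) = 5612 + (28 + 40 + 28 + 40) = 5612 + 136 = 5748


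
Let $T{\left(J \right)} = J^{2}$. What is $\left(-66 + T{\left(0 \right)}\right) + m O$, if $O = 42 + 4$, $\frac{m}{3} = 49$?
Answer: $6696$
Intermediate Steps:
$m = 147$ ($m = 3 \cdot 49 = 147$)
$O = 46$
$\left(-66 + T{\left(0 \right)}\right) + m O = \left(-66 + 0^{2}\right) + 147 \cdot 46 = \left(-66 + 0\right) + 6762 = -66 + 6762 = 6696$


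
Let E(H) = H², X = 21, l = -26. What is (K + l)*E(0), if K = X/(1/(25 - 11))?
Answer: 0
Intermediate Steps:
K = 294 (K = 21/(1/(25 - 11)) = 21/(1/14) = 21*14 = 294)
(K + l)*E(0) = (294 - 26)*0² = 268*0 = 0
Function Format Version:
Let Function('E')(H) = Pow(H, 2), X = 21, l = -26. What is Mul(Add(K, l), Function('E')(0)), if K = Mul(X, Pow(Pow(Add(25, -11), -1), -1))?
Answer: 0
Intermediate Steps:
K = 294 (K = Mul(21, Pow(Pow(Add(25, -11), -1), -1)) = Mul(21, Pow(Pow(14, -1), -1)) = Mul(21, Pow(Rational(1, 14), -1)) = Mul(21, 14) = 294)
Mul(Add(K, l), Function('E')(0)) = Mul(Add(294, -26), Pow(0, 2)) = Mul(268, 0) = 0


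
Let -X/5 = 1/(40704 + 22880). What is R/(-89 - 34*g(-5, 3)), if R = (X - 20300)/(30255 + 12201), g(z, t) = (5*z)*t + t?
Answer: -430251735/2122724371712 ≈ -0.00020269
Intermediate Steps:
X = -5/63584 (X = -5/(40704 + 22880) = -5/63584 ≈ -7.8636e-5)
g(z, t) = t + 5*t*z (g(z, t) = 5*t*z + t = t + 5*t*z)
R = -430251735/899840768 (R = (-5/63584 - 20300)/(30255 + 12201) = -1290755205/63584/42456 = -1290755205/63584*1/42456 = -430251735/899840768 ≈ -0.47814)
R/(-89 - 34*g(-5, 3)) = -430251735/(899840768*(-89 - 102*(1 + 5*(-5)))) = -430251735/(899840768*(-89 - 102*(1 - 25))) = -430251735/(899840768*(-89 - 102*(-24))) = -430251735/(899840768*(-89 - 34*(-72))) = -430251735/(899840768*(-89 + 2448)) = -430251735/899840768/2359 = -430251735/899840768*1/2359 = -430251735/2122724371712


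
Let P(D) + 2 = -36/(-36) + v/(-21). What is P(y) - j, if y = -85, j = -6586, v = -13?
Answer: 138298/21 ≈ 6585.6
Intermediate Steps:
P(D) = -8/21 (P(D) = -2 + (-36/(-36) - 13/(-21)) = -2 + (-36*(-1/36) - 13*(-1/21)) = -2 + (1 + 13/21) = -2 + 34/21 = -8/21)
P(y) - j = -8/21 - 1*(-6586) = -8/21 + 6586 = 138298/21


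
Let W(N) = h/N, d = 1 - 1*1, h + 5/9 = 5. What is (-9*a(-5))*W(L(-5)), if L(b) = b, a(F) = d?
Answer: 0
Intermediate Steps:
h = 40/9 (h = -5/9 + 5 = 40/9 ≈ 4.4444)
d = 0 (d = 1 - 1 = 0)
a(F) = 0
W(N) = 40/(9*N)
(-9*a(-5))*W(L(-5)) = (-9*0)*((40/9)/(-5)) = 0*((40/9)*(-⅕)) = 0*(-8/9) = 0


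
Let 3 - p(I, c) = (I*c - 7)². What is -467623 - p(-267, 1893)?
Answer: 255467104218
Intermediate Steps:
p(I, c) = 3 - (-7 + I*c)² (p(I, c) = 3 - (I*c - 7)² = 3 - (-7 + I*c)²)
-467623 - p(-267, 1893) = -467623 - (3 - (-7 - 267*1893)²) = -467623 - (3 - (-7 - 505431)²) = -467623 - (3 - 1*(-505438)²) = -467623 - (3 - 1*255467571844) = -467623 - (3 - 255467571844) = -467623 - 1*(-255467571841) = -467623 + 255467571841 = 255467104218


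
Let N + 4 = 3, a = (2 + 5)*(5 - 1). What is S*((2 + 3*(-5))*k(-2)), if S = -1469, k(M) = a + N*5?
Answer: 439231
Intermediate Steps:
a = 28 (a = 7*4 = 28)
N = -1 (N = -4 + 3 = -1)
k(M) = 23 (k(M) = 28 - 1*5 = 28 - 5 = 23)
S*((2 + 3*(-5))*k(-2)) = -1469*(2 + 3*(-5))*23 = -1469*(2 - 15)*23 = -(-19097)*23 = -1469*(-299) = 439231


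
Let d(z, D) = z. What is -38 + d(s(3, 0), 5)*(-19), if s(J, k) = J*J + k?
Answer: -209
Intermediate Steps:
s(J, k) = k + J² (s(J, k) = J² + k = k + J²)
-38 + d(s(3, 0), 5)*(-19) = -38 + (0 + 3²)*(-19) = -38 + (0 + 9)*(-19) = -38 + 9*(-19) = -38 - 171 = -209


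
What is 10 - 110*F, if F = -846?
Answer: 93070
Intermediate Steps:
10 - 110*F = 10 - 110*(-846) = 10 + 93060 = 93070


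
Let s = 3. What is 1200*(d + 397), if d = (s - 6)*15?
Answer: 422400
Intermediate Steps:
d = -45 (d = (3 - 6)*15 = -3*15 = -45)
1200*(d + 397) = 1200*(-45 + 397) = 1200*352 = 422400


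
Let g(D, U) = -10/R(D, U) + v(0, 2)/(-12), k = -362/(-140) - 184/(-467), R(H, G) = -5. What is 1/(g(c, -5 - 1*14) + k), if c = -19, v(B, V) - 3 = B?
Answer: 65380/309229 ≈ 0.21143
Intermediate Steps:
v(B, V) = 3 + B
k = 97407/32690 (k = -362*(-1/140) - 184*(-1/467) = 181/70 + 184/467 = 97407/32690 ≈ 2.9797)
g(D, U) = 7/4 (g(D, U) = -10/(-5) + (3 + 0)/(-12) = -10*(-⅕) + 3*(-1/12) = 2 - ¼ = 7/4)
1/(g(c, -5 - 1*14) + k) = 1/(7/4 + 97407/32690) = 1/(309229/65380) = 65380/309229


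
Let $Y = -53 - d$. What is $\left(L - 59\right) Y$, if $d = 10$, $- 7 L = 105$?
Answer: $4662$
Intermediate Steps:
$L = -15$ ($L = \left(- \frac{1}{7}\right) 105 = -15$)
$Y = -63$ ($Y = -53 - 10 = -63$)
$\left(L - 59\right) Y = \left(-15 - 59\right) \left(-63\right) = \left(-74\right) \left(-63\right) = 4662$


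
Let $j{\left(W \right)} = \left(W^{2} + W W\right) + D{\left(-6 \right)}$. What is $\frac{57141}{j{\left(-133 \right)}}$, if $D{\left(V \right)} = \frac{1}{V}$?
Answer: $\frac{342846}{212267} \approx 1.6152$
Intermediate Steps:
$j{\left(W \right)} = - \frac{1}{6} + 2 W^{2}$ ($j{\left(W \right)} = \left(W^{2} + W W\right) + \frac{1}{-6} = \left(W^{2} + W^{2}\right) - \frac{1}{6} = 2 W^{2} - \frac{1}{6} = - \frac{1}{6} + 2 W^{2}$)
$\frac{57141}{j{\left(-133 \right)}} = \frac{57141}{- \frac{1}{6} + 2 \left(-133\right)^{2}} = \frac{57141}{- \frac{1}{6} + 2 \cdot 17689} = \frac{57141}{- \frac{1}{6} + 35378} = \frac{57141}{\frac{212267}{6}} = 57141 \cdot \frac{6}{212267} = \frac{342846}{212267}$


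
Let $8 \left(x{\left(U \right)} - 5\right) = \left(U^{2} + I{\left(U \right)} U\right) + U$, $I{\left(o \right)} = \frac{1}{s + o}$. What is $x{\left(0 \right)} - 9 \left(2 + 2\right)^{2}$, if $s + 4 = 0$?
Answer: $-139$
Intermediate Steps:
$s = -4$ ($s = -4 + 0 = -4$)
$I{\left(o \right)} = \frac{1}{-4 + o}$
$x{\left(U \right)} = 5 + \frac{U}{8} + \frac{U^{2}}{8} + \frac{U}{8 \left(-4 + U\right)}$ ($x{\left(U \right)} = 5 + \frac{\left(U^{2} + \frac{U}{-4 + U}\right) + U}{8} = 5 + \frac{U + U^{2} + \frac{U}{-4 + U}}{8} = 5 + \left(\frac{U}{8} + \frac{U^{2}}{8} + \frac{U}{8 \left(-4 + U\right)}\right) = 5 + \frac{U}{8} + \frac{U^{2}}{8} + \frac{U}{8 \left(-4 + U\right)}$)
$x{\left(0 \right)} - 9 \left(2 + 2\right)^{2} = \frac{0 + \left(-4 + 0\right) \left(40 + 0 + 0^{2}\right)}{8 \left(-4 + 0\right)} - 9 \left(2 + 2\right)^{2} = \frac{0 - 4 \left(40 + 0 + 0\right)}{8 \left(-4\right)} - 9 \cdot 4^{2} = \frac{1}{8} \left(- \frac{1}{4}\right) \left(0 - 160\right) - 144 = \frac{1}{8} \left(- \frac{1}{4}\right) \left(-160\right) - 144 = 5 - 144 = -139$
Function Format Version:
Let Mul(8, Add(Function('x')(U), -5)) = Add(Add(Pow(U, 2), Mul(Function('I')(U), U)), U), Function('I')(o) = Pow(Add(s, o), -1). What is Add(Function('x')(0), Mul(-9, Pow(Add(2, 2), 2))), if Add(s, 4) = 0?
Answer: -139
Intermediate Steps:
s = -4 (s = Add(-4, 0) = -4)
Function('I')(o) = Pow(Add(-4, o), -1)
Function('x')(U) = Add(5, Mul(Rational(1, 8), U), Mul(Rational(1, 8), Pow(U, 2)), Mul(Rational(1, 8), U, Pow(Add(-4, U), -1))) (Function('x')(U) = Add(5, Mul(Rational(1, 8), Add(Add(Pow(U, 2), Mul(Pow(Add(-4, U), -1), U)), U))) = Add(5, Mul(Rational(1, 8), Add(Add(Pow(U, 2), Mul(U, Pow(Add(-4, U), -1))), U))) = Add(5, Mul(Rational(1, 8), Add(U, Pow(U, 2), Mul(U, Pow(Add(-4, U), -1))))) = Add(5, Add(Mul(Rational(1, 8), U), Mul(Rational(1, 8), Pow(U, 2)), Mul(Rational(1, 8), U, Pow(Add(-4, U), -1)))) = Add(5, Mul(Rational(1, 8), U), Mul(Rational(1, 8), Pow(U, 2)), Mul(Rational(1, 8), U, Pow(Add(-4, U), -1))))
Add(Function('x')(0), Mul(-9, Pow(Add(2, 2), 2))) = Add(Mul(Rational(1, 8), Pow(Add(-4, 0), -1), Add(0, Mul(Add(-4, 0), Add(40, 0, Pow(0, 2))))), Mul(-9, Pow(Add(2, 2), 2))) = Add(Mul(Rational(1, 8), Pow(-4, -1), Add(0, Mul(-4, Add(40, 0, 0)))), Mul(-9, Pow(4, 2))) = Add(Mul(Rational(1, 8), Rational(-1, 4), Add(0, Mul(-4, 40))), Mul(-9, 16)) = Add(Mul(Rational(1, 8), Rational(-1, 4), Add(0, -160)), -144) = Add(Mul(Rational(1, 8), Rational(-1, 4), -160), -144) = Add(5, -144) = -139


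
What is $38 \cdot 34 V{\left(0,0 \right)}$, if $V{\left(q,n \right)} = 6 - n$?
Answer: $7752$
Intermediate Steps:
$38 \cdot 34 V{\left(0,0 \right)} = 38 \cdot 34 \left(6 - 0\right) = 1292 \left(6 + 0\right) = 1292 \cdot 6 = 7752$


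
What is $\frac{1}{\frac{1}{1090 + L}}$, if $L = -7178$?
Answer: $-6088$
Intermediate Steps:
$\frac{1}{\frac{1}{1090 + L}} = \frac{1}{\frac{1}{1090 - 7178}} = \frac{1}{\frac{1}{-6088}} = \frac{1}{- \frac{1}{6088}} = -6088$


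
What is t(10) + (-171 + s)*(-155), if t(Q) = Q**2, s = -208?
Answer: 58845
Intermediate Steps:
t(10) + (-171 + s)*(-155) = 10**2 + (-171 - 208)*(-155) = 100 - 379*(-155) = 100 + 58745 = 58845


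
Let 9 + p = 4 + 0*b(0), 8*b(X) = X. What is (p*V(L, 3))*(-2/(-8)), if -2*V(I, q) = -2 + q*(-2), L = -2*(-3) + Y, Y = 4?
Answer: -5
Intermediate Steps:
b(X) = X/8
L = 10 (L = -2*(-3) + 4 = 6 + 4 = 10)
p = -5 (p = -9 + (4 + 0*((⅛)*0)) = -9 + (4 + 0*0) = -9 + (4 + 0) = -9 + 4 = -5)
V(I, q) = 1 + q (V(I, q) = -(-2 + q*(-2))/2 = -(-2 - 2*q)/2 = 1 + q)
(p*V(L, 3))*(-2/(-8)) = (-5*(1 + 3))*(-2/(-8)) = (-5*4)*(-2*(-⅛)) = -20*¼ = -5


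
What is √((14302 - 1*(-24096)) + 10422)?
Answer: 2*√12205 ≈ 220.95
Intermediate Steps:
√((14302 - 1*(-24096)) + 10422) = √((14302 + 24096) + 10422) = √(38398 + 10422) = √48820 = 2*√12205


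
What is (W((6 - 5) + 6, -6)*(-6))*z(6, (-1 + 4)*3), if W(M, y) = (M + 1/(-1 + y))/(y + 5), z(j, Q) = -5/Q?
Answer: -160/7 ≈ -22.857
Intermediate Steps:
W(M, y) = (M + 1/(-1 + y))/(5 + y)
(W((6 - 5) + 6, -6)*(-6))*z(6, (-1 + 4)*3) = (((1 - ((6 - 5) + 6) + ((6 - 5) + 6)*(-6))/(-5 + (-6)² + 4*(-6)))*(-6))*(-5*1/(3*(-1 + 4))) = (((1 - (1 + 6) + (1 + 6)*(-6))/(-5 + 36 - 24))*(-6))*(-5/(3*3)) = (((1 - 1*7 + 7*(-6))/7)*(-6))*(-5/9) = (((1 - 7 - 42)/7)*(-6))*(-5*⅑) = (((⅐)*(-48))*(-6))*(-5/9) = -48/7*(-6)*(-5/9) = (288/7)*(-5/9) = -160/7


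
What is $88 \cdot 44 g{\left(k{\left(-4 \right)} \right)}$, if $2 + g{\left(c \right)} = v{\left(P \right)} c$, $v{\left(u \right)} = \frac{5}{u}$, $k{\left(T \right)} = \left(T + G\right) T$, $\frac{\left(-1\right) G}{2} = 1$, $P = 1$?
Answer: $456896$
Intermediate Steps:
$G = -2$ ($G = \left(-2\right) 1 = -2$)
$k{\left(T \right)} = T \left(-2 + T\right)$ ($k{\left(T \right)} = \left(T - 2\right) T = \left(-2 + T\right) T = T \left(-2 + T\right)$)
$g{\left(c \right)} = -2 + 5 c$ ($g{\left(c \right)} = -2 + \frac{5}{1} c = -2 + 5 \cdot 1 c = -2 + 5 c$)
$88 \cdot 44 g{\left(k{\left(-4 \right)} \right)} = 88 \cdot 44 \left(-2 + 5 \left(- 4 \left(-2 - 4\right)\right)\right) = 3872 \left(-2 + 5 \left(\left(-4\right) \left(-6\right)\right)\right) = 3872 \left(-2 + 5 \cdot 24\right) = 3872 \left(-2 + 120\right) = 3872 \cdot 118 = 456896$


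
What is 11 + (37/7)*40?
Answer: 1557/7 ≈ 222.43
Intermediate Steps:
11 + (37/7)*40 = 11 + 1480/7 = 1557/7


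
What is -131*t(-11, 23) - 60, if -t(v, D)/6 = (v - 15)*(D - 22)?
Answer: -20496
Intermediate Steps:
t(v, D) = -6*(-22 + D)*(-15 + v) (t(v, D) = -6*(v - 15)*(D - 22) = -6*(-15 + v)*(-22 + D) = -6*(-22 + D)*(-15 + v))
-131*t(-11, 23) - 60 = -131*(-1980 + 90*23 + 132*(-11) - 6*23*(-11)) - 60 = -131*(-1980 + 2070 - 1452 + 1518) - 60 = -131*156 - 60 = -20436 - 60 = -20496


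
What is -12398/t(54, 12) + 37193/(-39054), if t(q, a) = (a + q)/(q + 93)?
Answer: -11863100677/429594 ≈ -27615.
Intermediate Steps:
t(q, a) = (a + q)/(93 + q)
-12398/t(54, 12) + 37193/(-39054) = -12398*(93 + 54)/(12 + 54) + 37193/(-39054) = -12398/(66/147) + 37193*(-1/39054) = -12398/((1/147)*66) - 37193/39054 = -12398/22/49 - 37193/39054 = -12398*49/22 - 37193/39054 = -303751/11 - 37193/39054 = -11863100677/429594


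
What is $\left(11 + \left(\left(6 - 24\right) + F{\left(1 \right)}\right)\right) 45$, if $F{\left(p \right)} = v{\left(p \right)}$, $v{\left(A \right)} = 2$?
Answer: $-225$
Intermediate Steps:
$F{\left(p \right)} = 2$
$\left(11 + \left(\left(6 - 24\right) + F{\left(1 \right)}\right)\right) 45 = \left(11 + \left(\left(6 - 24\right) + 2\right)\right) 45 = \left(11 + \left(-18 + 2\right)\right) 45 = \left(11 - 16\right) 45 = \left(-5\right) 45 = -225$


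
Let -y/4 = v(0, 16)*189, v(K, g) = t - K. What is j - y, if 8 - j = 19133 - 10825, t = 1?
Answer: -7544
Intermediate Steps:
j = -8300 (j = 8 - (19133 - 10825) = 8 - 1*8308 = 8 - 8308 = -8300)
v(K, g) = 1 - K
y = -756 (y = -4*(1 - 1*0)*189 = -4*(1 + 0)*189 = -4*189 = -756)
j - y = -8300 - 1*(-756) = -8300 + 756 = -7544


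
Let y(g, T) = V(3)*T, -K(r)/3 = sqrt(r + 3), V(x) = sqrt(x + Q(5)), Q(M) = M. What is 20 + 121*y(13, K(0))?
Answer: 20 - 726*sqrt(6) ≈ -1758.3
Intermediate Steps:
V(x) = sqrt(5 + x) (V(x) = sqrt(x + 5) = sqrt(5 + x))
K(r) = -3*sqrt(3 + r) (K(r) = -3*sqrt(r + 3) = -3*sqrt(3 + r))
y(g, T) = 2*T*sqrt(2) (y(g, T) = sqrt(5 + 3)*T = sqrt(8)*T = (2*sqrt(2))*T = 2*T*sqrt(2))
20 + 121*y(13, K(0)) = 20 + 121*(2*(-3*sqrt(3 + 0))*sqrt(2)) = 20 + 121*(2*(-3*sqrt(3))*sqrt(2)) = 20 + 121*(-6*sqrt(6)) = 20 - 726*sqrt(6)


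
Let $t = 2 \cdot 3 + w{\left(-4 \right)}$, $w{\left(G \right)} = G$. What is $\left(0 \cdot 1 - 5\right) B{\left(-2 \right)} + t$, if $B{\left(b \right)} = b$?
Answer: $12$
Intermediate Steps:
$t = 2$ ($t = 2 \cdot 3 - 4 = 6 - 4 = 2$)
$\left(0 \cdot 1 - 5\right) B{\left(-2 \right)} + t = \left(0 \cdot 1 - 5\right) \left(-2\right) + 2 = \left(0 - 5\right) \left(-2\right) + 2 = \left(-5\right) \left(-2\right) + 2 = 10 + 2 = 12$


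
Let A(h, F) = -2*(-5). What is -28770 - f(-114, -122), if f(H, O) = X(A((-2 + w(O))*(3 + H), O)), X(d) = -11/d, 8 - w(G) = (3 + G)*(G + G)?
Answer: -287689/10 ≈ -28769.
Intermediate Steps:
w(G) = 8 - 2*G*(3 + G) (w(G) = 8 - (3 + G)*(G + G) = 8 - (3 + G)*2*G = 8 - 2*G*(3 + G))
A(h, F) = 10
f(H, O) = -11/10
-28770 - f(-114, -122) = -28770 - 1*(-11/10) = -28770 + 11/10 = -287689/10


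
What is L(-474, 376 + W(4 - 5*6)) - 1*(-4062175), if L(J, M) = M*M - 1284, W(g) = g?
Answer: 4183391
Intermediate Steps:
L(J, M) = -1284 + M**2 (L(J, M) = M**2 - 1284 = -1284 + M**2)
L(-474, 376 + W(4 - 5*6)) - 1*(-4062175) = (-1284 + (376 + (4 - 5*6))**2) - 1*(-4062175) = (-1284 + (376 + (4 - 30))**2) + 4062175 = (-1284 + (376 - 26)**2) + 4062175 = (-1284 + 350**2) + 4062175 = (-1284 + 122500) + 4062175 = 121216 + 4062175 = 4183391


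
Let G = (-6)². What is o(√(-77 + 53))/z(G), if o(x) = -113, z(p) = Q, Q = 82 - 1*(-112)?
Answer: -113/194 ≈ -0.58247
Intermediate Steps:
G = 36
Q = 194 (Q = 82 + 112 = 194)
z(p) = 194
o(√(-77 + 53))/z(G) = -113/194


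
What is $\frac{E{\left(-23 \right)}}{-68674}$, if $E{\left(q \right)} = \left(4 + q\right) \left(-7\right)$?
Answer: $- \frac{133}{68674} \approx -0.0019367$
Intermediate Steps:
$E{\left(q \right)} = -28 - 7 q$
$\frac{E{\left(-23 \right)}}{-68674} = \frac{-28 - -161}{-68674} = \left(-28 + 161\right) \left(- \frac{1}{68674}\right) = 133 \left(- \frac{1}{68674}\right) = - \frac{133}{68674}$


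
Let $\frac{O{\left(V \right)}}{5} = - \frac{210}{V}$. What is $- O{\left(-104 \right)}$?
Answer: $- \frac{525}{52} \approx -10.096$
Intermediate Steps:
$O{\left(V \right)} = - \frac{1050}{V}$ ($O{\left(V \right)} = 5 \left(- \frac{210}{V}\right) = - \frac{1050}{V}$)
$- O{\left(-104 \right)} = - \frac{-1050}{-104} = - \frac{\left(-1050\right) \left(-1\right)}{104} = \left(-1\right) \frac{525}{52} = - \frac{525}{52}$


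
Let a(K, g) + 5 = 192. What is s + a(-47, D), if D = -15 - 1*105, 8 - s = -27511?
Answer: 27706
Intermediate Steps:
s = 27519 (s = 8 - 1*(-27511) = 8 + 27511 = 27519)
D = -120 (D = -15 - 105 = -120)
a(K, g) = 187 (a(K, g) = -5 + 192 = 187)
s + a(-47, D) = 27519 + 187 = 27706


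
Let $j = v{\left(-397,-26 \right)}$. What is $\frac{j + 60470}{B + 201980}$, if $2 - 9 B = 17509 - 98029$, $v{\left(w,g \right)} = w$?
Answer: $\frac{540657}{1898342} \approx 0.2848$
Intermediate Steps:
$B = \frac{80522}{9}$ ($B = \frac{2}{9} - \frac{17509 - 98029}{9} = \frac{2}{9} - - \frac{26840}{3} = \frac{2}{9} + \frac{26840}{3} = \frac{80522}{9} \approx 8946.9$)
$j = -397$
$\frac{j + 60470}{B + 201980} = \frac{-397 + 60470}{\frac{80522}{9} + 201980} = \frac{60073}{\frac{1898342}{9}} = 60073 \cdot \frac{9}{1898342} = \frac{540657}{1898342}$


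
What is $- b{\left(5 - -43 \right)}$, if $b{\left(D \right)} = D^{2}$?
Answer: $-2304$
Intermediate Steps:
$- b{\left(5 - -43 \right)} = - \left(5 - -43\right)^{2} = - \left(5 + 43\right)^{2} = - 48^{2} = \left(-1\right) 2304 = -2304$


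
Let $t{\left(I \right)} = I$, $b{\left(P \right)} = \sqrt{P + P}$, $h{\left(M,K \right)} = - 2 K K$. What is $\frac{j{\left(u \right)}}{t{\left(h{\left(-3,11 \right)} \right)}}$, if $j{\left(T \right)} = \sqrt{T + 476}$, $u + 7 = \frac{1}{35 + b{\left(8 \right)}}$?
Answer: $- \frac{\sqrt{178347}}{4719} \approx -0.089492$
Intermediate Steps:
$h{\left(M,K \right)} = - 2 K^{2}$
$b{\left(P \right)} = \sqrt{2} \sqrt{P}$ ($b{\left(P \right)} = \sqrt{2 P} = \sqrt{2} \sqrt{P}$)
$u = - \frac{272}{39}$ ($u = -7 + \frac{1}{35 + \sqrt{2} \sqrt{8}} = -7 + \frac{1}{35 + \sqrt{2} \cdot 2 \sqrt{2}} = -7 + \frac{1}{35 + 4} = -7 + \frac{1}{39} = - \frac{272}{39} \approx -6.9744$)
$j{\left(T \right)} = \sqrt{476 + T}$
$\frac{j{\left(u \right)}}{t{\left(h{\left(-3,11 \right)} \right)}} = \frac{\sqrt{476 - \frac{272}{39}}}{\left(-2\right) 11^{2}} = \frac{\sqrt{\frac{18292}{39}}}{\left(-2\right) 121} = \frac{\frac{2}{39} \sqrt{178347}}{-242} = \frac{2 \sqrt{178347}}{39} \left(- \frac{1}{242}\right) = - \frac{\sqrt{178347}}{4719}$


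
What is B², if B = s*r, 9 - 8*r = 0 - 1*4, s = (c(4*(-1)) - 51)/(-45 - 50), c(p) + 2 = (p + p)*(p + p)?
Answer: 20449/577600 ≈ 0.035403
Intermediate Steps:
c(p) = -2 + 4*p² (c(p) = -2 + (p + p)*(p + p) = -2 + (2*p)*(2*p) = -2 + 4*p²)
s = -11/95 (s = ((-2 + 4*(4*(-1))²) - 51)/(-45 - 50) = ((-2 + 4*(-4)²) - 51)/(-95) = ((-2 + 4*16) - 51)*(-1/95) = ((-2 + 64) - 51)*(-1/95) = (62 - 51)*(-1/95) = 11*(-1/95) = -11/95 ≈ -0.11579)
r = 13/8 (r = 9/8 - (0 - 1*4)/8 = 9/8 - (0 - 4)/8 = 9/8 - ⅛*(-4) = 9/8 + ½ = 13/8 ≈ 1.6250)
B = -143/760 (B = -11/95*13/8 = -143/760 ≈ -0.18816)
B² = (-143/760)² = 20449/577600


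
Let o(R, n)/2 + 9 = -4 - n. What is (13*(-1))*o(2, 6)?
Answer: 494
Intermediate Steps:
o(R, n) = -26 - 2*n (o(R, n) = -18 + 2*(-4 - n) = -18 + (-8 - 2*n) = -26 - 2*n)
(13*(-1))*o(2, 6) = (13*(-1))*(-26 - 2*6) = -13*(-26 - 12) = -13*(-38) = 494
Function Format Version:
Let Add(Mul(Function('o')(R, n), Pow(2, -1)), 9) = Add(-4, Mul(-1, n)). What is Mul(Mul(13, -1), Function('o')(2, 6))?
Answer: 494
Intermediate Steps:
Function('o')(R, n) = Add(-26, Mul(-2, n)) (Function('o')(R, n) = Add(-18, Mul(2, Add(-4, Mul(-1, n)))) = Add(-18, Add(-8, Mul(-2, n))) = Add(-26, Mul(-2, n)))
Mul(Mul(13, -1), Function('o')(2, 6)) = Mul(Mul(13, -1), Add(-26, Mul(-2, 6))) = Mul(-13, Add(-26, -12)) = Mul(-13, -38) = 494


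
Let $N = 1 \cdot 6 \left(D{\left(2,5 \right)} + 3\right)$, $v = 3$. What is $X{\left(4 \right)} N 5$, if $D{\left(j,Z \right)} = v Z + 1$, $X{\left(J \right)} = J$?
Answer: $2280$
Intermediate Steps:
$D{\left(j,Z \right)} = 1 + 3 Z$ ($D{\left(j,Z \right)} = 3 Z + 1 = 1 + 3 Z$)
$N = 114$ ($N = 1 \cdot 6 \left(\left(1 + 3 \cdot 5\right) + 3\right) = 6 \left(\left(1 + 15\right) + 3\right) = 6 \left(16 + 3\right) = 6 \cdot 19 = 114$)
$X{\left(4 \right)} N 5 = 4 \cdot 114 \cdot 5 = 456 \cdot 5 = 2280$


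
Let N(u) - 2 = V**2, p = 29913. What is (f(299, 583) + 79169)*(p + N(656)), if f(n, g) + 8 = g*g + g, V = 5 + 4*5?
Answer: 12815591820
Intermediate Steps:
V = 25 (V = 5 + 20 = 25)
f(n, g) = -8 + g + g**2 (f(n, g) = -8 + (g*g + g) = -8 + (g**2 + g) = -8 + (g + g**2) = -8 + g + g**2)
N(u) = 627 (N(u) = 2 + 25**2 = 2 + 625 = 627)
(f(299, 583) + 79169)*(p + N(656)) = ((-8 + 583 + 583**2) + 79169)*(29913 + 627) = ((-8 + 583 + 339889) + 79169)*30540 = (340464 + 79169)*30540 = 419633*30540 = 12815591820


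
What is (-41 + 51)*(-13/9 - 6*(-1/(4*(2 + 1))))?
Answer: -85/9 ≈ -9.4444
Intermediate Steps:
(-41 + 51)*(-13/9 - 6*(-1/(4*(2 + 1)))) = 10*(-13*⅑ - 6/((-4*3))) = 10*(-13/9 - 6/(-12)) = 10*(-13/9 - 6*(-1/12)) = 10*(-13/9 + ½) = 10*(-17/18) = -85/9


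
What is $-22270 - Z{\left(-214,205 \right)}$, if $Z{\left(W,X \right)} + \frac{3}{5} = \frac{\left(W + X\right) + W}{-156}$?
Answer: $- \frac{17371247}{780} \approx -22271.0$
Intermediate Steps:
$Z{\left(W,X \right)} = - \frac{3}{5} - \frac{W}{78} - \frac{X}{156}$ ($Z{\left(W,X \right)} = - \frac{3}{5} + \frac{\left(W + X\right) + W}{-156} = - \frac{3}{5} + \left(X + 2 W\right) \left(- \frac{1}{156}\right) = - \frac{3}{5} - \left(\frac{W}{78} + \frac{X}{156}\right) = - \frac{3}{5} - \frac{W}{78} - \frac{X}{156}$)
$-22270 - Z{\left(-214,205 \right)} = -22270 - \left(- \frac{3}{5} - - \frac{107}{39} - \frac{205}{156}\right) = -22270 - \left(- \frac{3}{5} + \frac{107}{39} - \frac{205}{156}\right) = -22270 - \frac{647}{780} = - \frac{17371247}{780}$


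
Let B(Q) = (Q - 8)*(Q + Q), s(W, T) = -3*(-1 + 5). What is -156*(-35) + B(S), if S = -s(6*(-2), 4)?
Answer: 5556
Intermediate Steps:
s(W, T) = -12 (s(W, T) = -3*4 = -12)
S = 12 (S = -1*(-12) = 12)
B(Q) = 2*Q*(-8 + Q) (B(Q) = (-8 + Q)*(2*Q) = 2*Q*(-8 + Q))
-156*(-35) + B(S) = -156*(-35) + 2*12*(-8 + 12) = 5460 + 2*12*4 = 5460 + 96 = 5556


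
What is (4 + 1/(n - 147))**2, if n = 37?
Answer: 192721/12100 ≈ 15.927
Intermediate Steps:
(4 + 1/(n - 147))**2 = (4 + 1/(37 - 147))**2 = (4 + 1/(-110))**2 = (4 - 1/110)**2 = (439/110)**2 = 192721/12100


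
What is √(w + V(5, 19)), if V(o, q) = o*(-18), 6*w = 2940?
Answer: 20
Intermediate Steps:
w = 490 (w = (⅙)*2940 = 490)
V(o, q) = -18*o
√(w + V(5, 19)) = √(490 - 18*5) = √(490 - 90) = √400 = 20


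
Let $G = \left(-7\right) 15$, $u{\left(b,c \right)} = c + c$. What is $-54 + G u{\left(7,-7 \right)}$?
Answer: $1416$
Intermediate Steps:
$u{\left(b,c \right)} = 2 c$
$G = -105$
$-54 + G u{\left(7,-7 \right)} = -54 - 105 \cdot 2 \left(-7\right) = -54 - -1470 = -54 + 1470 = 1416$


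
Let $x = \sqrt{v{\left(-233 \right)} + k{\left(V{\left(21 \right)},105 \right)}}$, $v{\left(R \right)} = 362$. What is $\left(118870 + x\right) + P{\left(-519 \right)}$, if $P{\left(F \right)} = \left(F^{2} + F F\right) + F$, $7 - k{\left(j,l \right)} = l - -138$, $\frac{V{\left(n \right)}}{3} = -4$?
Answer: $657073 + 3 \sqrt{14} \approx 6.5708 \cdot 10^{5}$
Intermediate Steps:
$V{\left(n \right)} = -12$ ($V{\left(n \right)} = 3 \left(-4\right) = -12$)
$k{\left(j,l \right)} = -131 - l$ ($k{\left(j,l \right)} = 7 - \left(l - -138\right) = 7 - \left(l + 138\right) = 7 - \left(138 + l\right) = -131 - l$)
$P{\left(F \right)} = F + 2 F^{2}$ ($P{\left(F \right)} = \left(F^{2} + F^{2}\right) + F = 2 F^{2} + F = F + 2 F^{2}$)
$x = 3 \sqrt{14}$ ($x = \sqrt{362 - 236} = \sqrt{126} = 3 \sqrt{14} \approx 11.225$)
$\left(118870 + x\right) + P{\left(-519 \right)} = \left(118870 + 3 \sqrt{14}\right) - 519 \left(1 + 2 \left(-519\right)\right) = \left(118870 + 3 \sqrt{14}\right) - 519 \left(1 - 1038\right) = \left(118870 + 3 \sqrt{14}\right) - -538203 = \left(118870 + 3 \sqrt{14}\right) + 538203 = 657073 + 3 \sqrt{14}$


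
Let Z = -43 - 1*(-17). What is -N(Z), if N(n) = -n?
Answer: -26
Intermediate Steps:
Z = -26 (Z = -43 + 17 = -26)
-N(Z) = -(-1)*(-26) = -1*26 = -26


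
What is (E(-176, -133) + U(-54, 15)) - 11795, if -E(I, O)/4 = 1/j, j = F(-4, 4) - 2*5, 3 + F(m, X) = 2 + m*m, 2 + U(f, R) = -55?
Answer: -59264/5 ≈ -11853.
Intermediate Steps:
U(f, R) = -57 (U(f, R) = -2 - 55 = -57)
F(m, X) = -1 + m**2 (F(m, X) = -3 + (2 + m*m) = -3 + (2 + m**2) = -1 + m**2)
j = 5 (j = (-1 + (-4)**2) - 2*5 = (-1 + 16) - 10 = 15 - 10 = 5)
E(I, O) = -4/5
(E(-176, -133) + U(-54, 15)) - 11795 = (-4/5 - 57) - 11795 = -289/5 - 11795 = -59264/5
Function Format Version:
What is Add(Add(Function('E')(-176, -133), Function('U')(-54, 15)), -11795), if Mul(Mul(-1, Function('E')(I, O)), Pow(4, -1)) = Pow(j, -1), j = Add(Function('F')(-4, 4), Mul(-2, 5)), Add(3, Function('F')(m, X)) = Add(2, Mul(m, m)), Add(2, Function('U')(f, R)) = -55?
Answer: Rational(-59264, 5) ≈ -11853.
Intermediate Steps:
Function('U')(f, R) = -57 (Function('U')(f, R) = Add(-2, -55) = -57)
Function('F')(m, X) = Add(-1, Pow(m, 2)) (Function('F')(m, X) = Add(-3, Add(2, Mul(m, m))) = Add(-3, Add(2, Pow(m, 2))) = Add(-1, Pow(m, 2)))
j = 5 (j = Add(Add(-1, Pow(-4, 2)), Mul(-2, 5)) = Add(Add(-1, 16), -10) = Add(15, -10) = 5)
Function('E')(I, O) = Rational(-4, 5) (Function('E')(I, O) = Mul(-4, Pow(5, -1)) = Mul(-4, Rational(1, 5)) = Rational(-4, 5))
Add(Add(Function('E')(-176, -133), Function('U')(-54, 15)), -11795) = Add(Add(Rational(-4, 5), -57), -11795) = Add(Rational(-289, 5), -11795) = Rational(-59264, 5)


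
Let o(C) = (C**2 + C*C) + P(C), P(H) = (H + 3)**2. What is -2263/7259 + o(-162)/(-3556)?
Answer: -11685151/526796 ≈ -22.182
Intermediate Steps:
P(H) = (3 + H)**2
o(C) = (3 + C)**2 + 2*C**2 (o(C) = (C**2 + C*C) + (3 + C)**2 = (C**2 + C**2) + (3 + C)**2 = 2*C**2 + (3 + C)**2 = (3 + C)**2 + 2*C**2)
-2263/7259 + o(-162)/(-3556) = -2263/7259 + ((3 - 162)**2 + 2*(-162)**2)/(-3556) = -2263*1/7259 + ((-159)**2 + 2*26244)*(-1/3556) = -2263/7259 + (25281 + 52488)*(-1/3556) = -2263/7259 + 77769*(-1/3556) = -2263/7259 - 77769/3556 = -11685151/526796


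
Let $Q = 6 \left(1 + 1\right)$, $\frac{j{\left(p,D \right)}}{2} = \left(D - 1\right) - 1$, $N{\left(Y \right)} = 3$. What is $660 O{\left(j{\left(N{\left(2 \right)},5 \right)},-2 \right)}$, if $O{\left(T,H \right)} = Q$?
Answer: $7920$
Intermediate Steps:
$j{\left(p,D \right)} = -4 + 2 D$ ($j{\left(p,D \right)} = 2 \left(\left(D - 1\right) - 1\right) = 2 \left(\left(-1 + D\right) - 1\right) = 2 \left(-2 + D\right) = -4 + 2 D$)
$Q = 12$ ($Q = 6 \cdot 2 = 12$)
$O{\left(T,H \right)} = 12$
$660 O{\left(j{\left(N{\left(2 \right)},5 \right)},-2 \right)} = 660 \cdot 12 = 7920$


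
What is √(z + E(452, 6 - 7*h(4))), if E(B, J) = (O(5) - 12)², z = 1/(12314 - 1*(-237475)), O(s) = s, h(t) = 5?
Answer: 179*√95419398/249789 ≈ 7.0000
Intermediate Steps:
z = 1/249789 (z = 1/(12314 + 237475) = 1/249789 ≈ 4.0034e-6)
E(B, J) = 49 (E(B, J) = (5 - 12)² = (-7)² = 49)
√(z + E(452, 6 - 7*h(4))) = √(1/249789 + 49) = √(12239662/249789) = 179*√95419398/249789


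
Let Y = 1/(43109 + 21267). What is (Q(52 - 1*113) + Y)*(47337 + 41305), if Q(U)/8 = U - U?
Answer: 44321/32188 ≈ 1.3769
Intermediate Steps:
Q(U) = 0 (Q(U) = 8*(U - U) = 8*0 = 0)
Y = 1/64376 ≈ 1.5534e-5
(Q(52 - 1*113) + Y)*(47337 + 41305) = (0 + 1/64376)*(47337 + 41305) = (1/64376)*88642 = 44321/32188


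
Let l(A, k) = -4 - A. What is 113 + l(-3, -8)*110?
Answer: 3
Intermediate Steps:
113 + l(-3, -8)*110 = 113 + (-4 - 1*(-3))*110 = 113 + (-4 + 3)*110 = 113 - 1*110 = 113 - 110 = 3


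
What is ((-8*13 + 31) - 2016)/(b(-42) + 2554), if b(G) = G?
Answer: -2089/2512 ≈ -0.83161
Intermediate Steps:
((-8*13 + 31) - 2016)/(b(-42) + 2554) = ((-8*13 + 31) - 2016)/(-42 + 2554) = ((-104 + 31) - 2016)/2512 = (-73 - 2016)*(1/2512) = -2089*1/2512 = -2089/2512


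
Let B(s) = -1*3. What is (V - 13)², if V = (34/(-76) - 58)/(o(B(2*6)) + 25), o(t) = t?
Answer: 171321921/698896 ≈ 245.13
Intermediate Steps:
B(s) = -3
V = -2221/836 (V = (34/(-76) - 58)/(-3 + 25) = (34*(-1/76) - 58)/22 = (-17/38 - 58)*(1/22) = -2221/38*1/22 = -2221/836 ≈ -2.6567)
(V - 13)² = (-2221/836 - 13)² = (-13089/836)² = 171321921/698896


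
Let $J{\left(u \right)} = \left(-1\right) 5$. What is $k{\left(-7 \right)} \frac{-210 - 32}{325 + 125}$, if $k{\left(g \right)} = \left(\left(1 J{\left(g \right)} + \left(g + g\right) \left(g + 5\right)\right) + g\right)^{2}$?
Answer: $- \frac{30976}{225} \approx -137.67$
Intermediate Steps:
$J{\left(u \right)} = -5$
$k{\left(g \right)} = \left(-5 + g + 2 g \left(5 + g\right)\right)^{2}$ ($k{\left(g \right)} = \left(\left(1 \left(-5\right) + \left(g + g\right) \left(g + 5\right)\right) + g\right)^{2} = \left(\left(-5 + 2 g \left(5 + g\right)\right) + g\right)^{2} = \left(-5 + g + 2 g \left(5 + g\right)\right)^{2}$)
$k{\left(-7 \right)} \frac{-210 - 32}{325 + 125} = \left(-5 + 2 \left(-7\right)^{2} + 11 \left(-7\right)\right)^{2} \frac{-210 - 32}{325 + 125} = \left(-5 + 2 \cdot 49 - 77\right)^{2} \left(- \frac{242}{450}\right) = \left(-5 + 98 - 77\right)^{2} \left(\left(-242\right) \frac{1}{450}\right) = 16^{2} \left(- \frac{121}{225}\right) = 256 \left(- \frac{121}{225}\right) = - \frac{30976}{225}$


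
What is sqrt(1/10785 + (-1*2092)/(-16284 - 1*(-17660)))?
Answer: I*sqrt(5231352104610)/1855020 ≈ 1.233*I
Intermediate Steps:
sqrt(1/10785 + (-1*2092)/(-16284 - 1*(-17660))) = sqrt(1/10785 - 2092/(-16284 + 17660)) = sqrt(1/10785 - 2092/1376) = sqrt(1/10785 - 2092*1/1376) = sqrt(1/10785 - 523/344) = sqrt(-5640211/3710040) = I*sqrt(5231352104610)/1855020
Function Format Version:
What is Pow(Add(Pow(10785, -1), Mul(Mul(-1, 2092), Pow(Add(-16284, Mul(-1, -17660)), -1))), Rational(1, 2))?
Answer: Mul(Rational(1, 1855020), I, Pow(5231352104610, Rational(1, 2))) ≈ Mul(1.2330, I)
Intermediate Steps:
Pow(Add(Pow(10785, -1), Mul(Mul(-1, 2092), Pow(Add(-16284, Mul(-1, -17660)), -1))), Rational(1, 2)) = Pow(Add(Rational(1, 10785), Mul(-2092, Pow(Add(-16284, 17660), -1))), Rational(1, 2)) = Pow(Add(Rational(1, 10785), Mul(-2092, Pow(1376, -1))), Rational(1, 2)) = Pow(Add(Rational(1, 10785), Mul(-2092, Rational(1, 1376))), Rational(1, 2)) = Pow(Add(Rational(1, 10785), Rational(-523, 344)), Rational(1, 2)) = Pow(Rational(-5640211, 3710040), Rational(1, 2)) = Mul(Rational(1, 1855020), I, Pow(5231352104610, Rational(1, 2)))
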